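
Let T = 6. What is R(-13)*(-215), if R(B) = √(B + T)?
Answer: -215*I*√7 ≈ -568.84*I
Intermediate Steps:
R(B) = √(6 + B) (R(B) = √(B + 6) = √(6 + B))
R(-13)*(-215) = √(6 - 13)*(-215) = √(-7)*(-215) = (I*√7)*(-215) = -215*I*√7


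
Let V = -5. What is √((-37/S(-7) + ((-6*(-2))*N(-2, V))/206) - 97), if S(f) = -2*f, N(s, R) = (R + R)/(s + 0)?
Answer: I*√206588130/1442 ≈ 9.9675*I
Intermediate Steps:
N(s, R) = 2*R/s (N(s, R) = (2*R)/s = 2*R/s)
√((-37/S(-7) + ((-6*(-2))*N(-2, V))/206) - 97) = √((-37/((-2*(-7))) + ((-6*(-2))*(2*(-5)/(-2)))/206) - 97) = √((-37/14 + (12*(2*(-5)*(-½)))*(1/206)) - 97) = √((-37*1/14 + (12*5)*(1/206)) - 97) = √((-37/14 + 60*(1/206)) - 97) = √((-37/14 + 30/103) - 97) = √(-3391/1442 - 97) = √(-143265/1442) = I*√206588130/1442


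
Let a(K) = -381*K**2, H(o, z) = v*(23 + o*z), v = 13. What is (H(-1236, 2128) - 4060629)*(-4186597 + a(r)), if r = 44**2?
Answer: 54786422695948882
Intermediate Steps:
H(o, z) = 299 + 13*o*z (H(o, z) = 13*(23 + o*z) = 299 + 13*o*z)
r = 1936
(H(-1236, 2128) - 4060629)*(-4186597 + a(r)) = ((299 + 13*(-1236)*2128) - 4060629)*(-4186597 - 381*1936**2) = ((299 - 34192704) - 4060629)*(-4186597 - 381*3748096) = (-34192405 - 4060629)*(-4186597 - 1428024576) = -38253034*(-1432211173) = 54786422695948882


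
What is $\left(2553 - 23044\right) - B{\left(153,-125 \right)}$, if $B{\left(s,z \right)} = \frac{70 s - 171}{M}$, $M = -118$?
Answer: $- \frac{2407399}{118} \approx -20402.0$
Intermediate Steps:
$B{\left(s,z \right)} = \frac{171}{118} - \frac{35 s}{59}$ ($B{\left(s,z \right)} = \frac{70 s - 171}{-118} = \left(-171 + 70 s\right) \left(- \frac{1}{118}\right) = \frac{171}{118} - \frac{35 s}{59}$)
$\left(2553 - 23044\right) - B{\left(153,-125 \right)} = \left(2553 - 23044\right) - \left(\frac{171}{118} - \frac{5355}{59}\right) = -20491 - - \frac{10539}{118} = -20491 + \frac{10539}{118} = - \frac{2407399}{118}$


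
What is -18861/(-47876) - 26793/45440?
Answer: -106424457/543871360 ≈ -0.19568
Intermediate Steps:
-18861/(-47876) - 26793/45440 = -18861*(-1/47876) - 26793*1/45440 = 18861/47876 - 26793/45440 = -106424457/543871360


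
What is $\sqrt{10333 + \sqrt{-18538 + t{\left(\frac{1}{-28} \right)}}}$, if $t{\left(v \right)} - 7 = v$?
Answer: $\frac{\sqrt{2025268 + 14 i \sqrt{3632083}}}{14} \approx 101.65 + 0.66957 i$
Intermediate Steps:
$t{\left(v \right)} = 7 + v$
$\sqrt{10333 + \sqrt{-18538 + t{\left(\frac{1}{-28} \right)}}} = \sqrt{10333 + \sqrt{-18538 + \left(7 + \frac{1}{-28}\right)}} = \sqrt{10333 + \sqrt{-18538 + \left(7 - \frac{1}{28}\right)}} = \sqrt{10333 + \sqrt{-18538 + \frac{195}{28}}} = \sqrt{10333 + \sqrt{- \frac{518869}{28}}} = \sqrt{10333 + \frac{i \sqrt{3632083}}{14}}$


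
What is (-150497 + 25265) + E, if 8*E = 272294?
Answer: -364781/4 ≈ -91195.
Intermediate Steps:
E = 136147/4 (E = (⅛)*272294 = 136147/4 ≈ 34037.)
(-150497 + 25265) + E = (-150497 + 25265) + 136147/4 = -125232 + 136147/4 = -364781/4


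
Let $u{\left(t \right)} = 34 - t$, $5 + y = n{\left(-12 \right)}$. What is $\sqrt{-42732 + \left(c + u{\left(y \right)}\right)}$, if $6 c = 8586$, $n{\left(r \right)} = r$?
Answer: $25 i \sqrt{66} \approx 203.1 i$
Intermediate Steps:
$c = 1431$ ($c = \frac{1}{6} \cdot 8586 = 1431$)
$y = -17$ ($y = -5 - 12 = -17$)
$\sqrt{-42732 + \left(c + u{\left(y \right)}\right)} = \sqrt{-42732 + \left(1431 + \left(34 - -17\right)\right)} = \sqrt{-42732 + \left(1431 + \left(34 + 17\right)\right)} = \sqrt{-42732 + \left(1431 + 51\right)} = \sqrt{-42732 + 1482} = \sqrt{-41250} = 25 i \sqrt{66}$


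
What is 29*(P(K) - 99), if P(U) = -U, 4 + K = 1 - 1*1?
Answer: -2755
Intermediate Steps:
K = -4 (K = -4 + (1 - 1*1) = -4 + (1 - 1) = -4 + 0 = -4)
29*(P(K) - 99) = 29*(-1*(-4) - 99) = 29*(4 - 99) = 29*(-95) = -2755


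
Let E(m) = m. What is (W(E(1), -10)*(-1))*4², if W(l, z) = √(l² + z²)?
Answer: -16*√101 ≈ -160.80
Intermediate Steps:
(W(E(1), -10)*(-1))*4² = (√(1² + (-10)²)*(-1))*4² = (√(1 + 100)*(-1))*16 = (√101*(-1))*16 = -√101*16 = -16*√101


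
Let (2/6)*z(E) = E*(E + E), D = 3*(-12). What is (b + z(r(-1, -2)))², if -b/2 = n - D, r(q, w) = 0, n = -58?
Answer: 1936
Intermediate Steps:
D = -36
z(E) = 6*E² (z(E) = 3*(E*(E + E)) = 3*(E*(2*E)) = 3*(2*E²) = 6*E²)
b = 44 (b = -2*(-58 - 1*(-36)) = -2*(-58 + 36) = -2*(-22) = 44)
(b + z(r(-1, -2)))² = (44 + 6*0²)² = (44 + 6*0)² = (44 + 0)² = 44² = 1936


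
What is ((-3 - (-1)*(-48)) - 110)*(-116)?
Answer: 18676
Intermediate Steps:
((-3 - (-1)*(-48)) - 110)*(-116) = ((-3 - 1*48) - 110)*(-116) = ((-3 - 48) - 110)*(-116) = (-51 - 110)*(-116) = -161*(-116) = 18676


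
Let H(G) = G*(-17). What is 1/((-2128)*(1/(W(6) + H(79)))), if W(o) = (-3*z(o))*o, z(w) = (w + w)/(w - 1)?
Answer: 6931/10640 ≈ 0.65141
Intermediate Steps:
z(w) = 2*w/(-1 + w) (z(w) = (2*w)/(-1 + w) = 2*w/(-1 + w))
H(G) = -17*G
W(o) = -6*o²/(-1 + o) (W(o) = (-6*o/(-1 + o))*o = -6*o²/(-1 + o))
1/((-2128)*(1/(W(6) + H(79)))) = 1/((-2128)*(1/(-6*6²/(-1 + 6) - 17*79))) = -1/(2128*(1/(-6*36/5 - 1343))) = -1/(2128*(1/(-6*36*⅕ - 1343))) = -1/(2128*(1/(-216/5 - 1343))) = -1/(2128*(1/(-6931/5))) = -1/(2128*(-5/6931)) = -1/2128*(-6931/5) = 6931/10640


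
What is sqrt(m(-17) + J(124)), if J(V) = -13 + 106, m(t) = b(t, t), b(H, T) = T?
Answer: 2*sqrt(19) ≈ 8.7178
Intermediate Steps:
m(t) = t
J(V) = 93
sqrt(m(-17) + J(124)) = sqrt(-17 + 93) = sqrt(76) = 2*sqrt(19)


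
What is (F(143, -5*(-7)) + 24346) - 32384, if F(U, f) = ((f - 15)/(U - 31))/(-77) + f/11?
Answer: -17323073/2156 ≈ -8034.8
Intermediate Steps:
F(U, f) = f/11 - (-15 + f)/(77*(-31 + U)) (F(U, f) = ((-15 + f)/(-31 + U))*(-1/77) + f*(1/11) = ((-15 + f)/(-31 + U))*(-1/77) + f/11 = -(-15 + f)/(77*(-31 + U)) + f/11 = f/11 - (-15 + f)/(77*(-31 + U)))
(F(143, -5*(-7)) + 24346) - 32384 = ((15 - (-1090)*(-7) + 7*143*(-5*(-7)))/(77*(-31 + 143)) + 24346) - 32384 = ((1/77)*(15 - 218*35 + 7*143*35)/112 + 24346) - 32384 = ((1/77)*(1/112)*(15 - 7630 + 35035) + 24346) - 32384 = ((1/77)*(1/112)*27420 + 24346) - 32384 = (6855/2156 + 24346) - 32384 = 52496831/2156 - 32384 = -17323073/2156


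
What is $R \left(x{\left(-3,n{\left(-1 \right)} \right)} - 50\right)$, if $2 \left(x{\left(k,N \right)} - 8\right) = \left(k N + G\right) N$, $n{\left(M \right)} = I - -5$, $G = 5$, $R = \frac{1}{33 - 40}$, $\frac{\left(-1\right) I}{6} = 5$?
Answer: $\frac{1042}{7} \approx 148.86$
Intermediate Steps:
$I = -30$ ($I = \left(-6\right) 5 = -30$)
$R = - \frac{1}{7}$ ($R = \frac{1}{-7} = - \frac{1}{7} \approx -0.14286$)
$n{\left(M \right)} = -25$ ($n{\left(M \right)} = -30 - -5 = -30 + 5 = -25$)
$x{\left(k,N \right)} = 8 + \frac{N \left(5 + N k\right)}{2}$ ($x{\left(k,N \right)} = 8 + \frac{\left(k N + 5\right) N}{2} = 8 + \frac{\left(N k + 5\right) N}{2} = 8 + \frac{\left(5 + N k\right) N}{2} = 8 + \frac{N \left(5 + N k\right)}{2}$)
$R \left(x{\left(-3,n{\left(-1 \right)} \right)} - 50\right) = - \frac{\left(8 + \frac{5}{2} \left(-25\right) + \frac{1}{2} \left(-3\right) \left(-25\right)^{2}\right) - 50}{7} = - \frac{\left(8 - \frac{125}{2} + \frac{1}{2} \left(-3\right) 625\right) - 50}{7} = - \frac{\left(8 - \frac{125}{2} - \frac{1875}{2}\right) - 50}{7} = - \frac{-992 - 50}{7} = \left(- \frac{1}{7}\right) \left(-1042\right) = \frac{1042}{7}$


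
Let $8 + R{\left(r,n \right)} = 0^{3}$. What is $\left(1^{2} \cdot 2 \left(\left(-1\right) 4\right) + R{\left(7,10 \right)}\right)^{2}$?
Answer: $256$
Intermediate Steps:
$R{\left(r,n \right)} = -8$ ($R{\left(r,n \right)} = -8 + 0^{3} = -8 + 0 = -8$)
$\left(1^{2} \cdot 2 \left(\left(-1\right) 4\right) + R{\left(7,10 \right)}\right)^{2} = \left(1^{2} \cdot 2 \left(\left(-1\right) 4\right) - 8\right)^{2} = \left(1 \cdot 2 \left(-4\right) - 8\right)^{2} = \left(2 \left(-4\right) - 8\right)^{2} = \left(-8 - 8\right)^{2} = \left(-16\right)^{2} = 256$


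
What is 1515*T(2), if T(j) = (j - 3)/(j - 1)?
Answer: -1515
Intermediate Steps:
T(j) = (-3 + j)/(-1 + j)
1515*T(2) = 1515*((-3 + 2)/(-1 + 2)) = 1515*(-1/1) = 1515*(1*(-1)) = 1515*(-1) = -1515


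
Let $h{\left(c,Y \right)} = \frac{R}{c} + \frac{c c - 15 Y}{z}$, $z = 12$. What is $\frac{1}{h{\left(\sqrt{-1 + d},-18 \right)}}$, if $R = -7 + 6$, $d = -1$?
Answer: $\frac{402}{8987} - \frac{9 i \sqrt{2}}{8987} \approx 0.044731 - 0.0014163 i$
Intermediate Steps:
$R = -1$
$h{\left(c,Y \right)} = - \frac{1}{c} - \frac{5 Y}{4} + \frac{c^{2}}{12}$ ($h{\left(c,Y \right)} = - \frac{1}{c} + \frac{c c - 15 Y}{12} = - \frac{1}{c} + \left(c^{2} - 15 Y\right) \frac{1}{12} = - \frac{1}{c} - \left(- \frac{c^{2}}{12} + \frac{5 Y}{4}\right) = - \frac{1}{c} - \frac{5 Y}{4} + \frac{c^{2}}{12}$)
$\frac{1}{h{\left(\sqrt{-1 + d},-18 \right)}} = \frac{1}{\frac{1}{12} \frac{1}{\sqrt{-1 - 1}} \left(-12 + \sqrt{-1 - 1} \left(\left(\sqrt{-1 - 1}\right)^{2} - -270\right)\right)} = \frac{1}{\frac{1}{12} \frac{1}{\sqrt{-2}} \left(-12 + \sqrt{-2} \left(\left(\sqrt{-2}\right)^{2} + 270\right)\right)} = \frac{1}{\frac{1}{12} \frac{1}{i \sqrt{2}} \left(-12 + i \sqrt{2} \left(\left(i \sqrt{2}\right)^{2} + 270\right)\right)} = \frac{1}{\frac{1}{12} \left(- \frac{i \sqrt{2}}{2}\right) \left(-12 + i \sqrt{2} \left(-2 + 270\right)\right)} = \frac{1}{\frac{1}{12} \left(- \frac{i \sqrt{2}}{2}\right) \left(-12 + i \sqrt{2} \cdot 268\right)} = \frac{1}{\frac{1}{12} \left(- \frac{i \sqrt{2}}{2}\right) \left(-12 + 268 i \sqrt{2}\right)} = \frac{1}{\left(- \frac{1}{24}\right) i \sqrt{2} \left(-12 + 268 i \sqrt{2}\right)} = \frac{12 i \sqrt{2}}{-12 + 268 i \sqrt{2}}$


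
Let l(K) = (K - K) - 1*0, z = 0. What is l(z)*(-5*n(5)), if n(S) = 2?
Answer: 0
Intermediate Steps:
l(K) = 0 (l(K) = 0 + 0 = 0)
l(z)*(-5*n(5)) = 0*(-5*2) = 0*(-10) = 0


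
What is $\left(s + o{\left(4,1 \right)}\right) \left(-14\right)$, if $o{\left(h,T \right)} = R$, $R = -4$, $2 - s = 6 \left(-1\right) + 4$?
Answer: $0$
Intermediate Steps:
$s = 4$ ($s = 2 - \left(6 \left(-1\right) + 4\right) = 2 - \left(-6 + 4\right) = 2 - -2 = 2 + 2 = 4$)
$o{\left(h,T \right)} = -4$
$\left(s + o{\left(4,1 \right)}\right) \left(-14\right) = \left(4 - 4\right) \left(-14\right) = 0 \left(-14\right) = 0$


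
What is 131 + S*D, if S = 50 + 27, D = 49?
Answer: 3904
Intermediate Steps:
S = 77
131 + S*D = 131 + 77*49 = 131 + 3773 = 3904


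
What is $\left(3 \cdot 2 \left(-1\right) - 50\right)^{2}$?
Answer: $3136$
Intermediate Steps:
$\left(3 \cdot 2 \left(-1\right) - 50\right)^{2} = \left(6 \left(-1\right) - 50\right)^{2} = \left(-6 - 50\right)^{2} = \left(-56\right)^{2} = 3136$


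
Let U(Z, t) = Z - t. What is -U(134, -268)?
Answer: -402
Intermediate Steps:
-U(134, -268) = -(134 - 1*(-268)) = -(134 + 268) = -1*402 = -402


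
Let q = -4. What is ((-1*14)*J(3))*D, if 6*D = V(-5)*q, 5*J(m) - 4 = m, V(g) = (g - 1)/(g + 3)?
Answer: 196/5 ≈ 39.200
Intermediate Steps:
V(g) = (-1 + g)/(3 + g)
J(m) = ⅘ + m/5
D = -2 (D = (((-1 - 5)/(3 - 5))*(-4))/6 = ((-6/(-2))*(-4))/6 = (-½*(-6)*(-4))/6 = (3*(-4))/6 = (⅙)*(-12) = -2)
((-1*14)*J(3))*D = ((-1*14)*(⅘ + (⅕)*3))*(-2) = -14*(⅘ + ⅗)*(-2) = -14*7/5*(-2) = -98/5*(-2) = 196/5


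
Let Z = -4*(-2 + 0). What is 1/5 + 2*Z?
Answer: 81/5 ≈ 16.200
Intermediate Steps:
Z = 8 (Z = -4*(-2) = 8)
1/5 + 2*Z = 1/5 + 2*8 = ⅕ + 16 = 81/5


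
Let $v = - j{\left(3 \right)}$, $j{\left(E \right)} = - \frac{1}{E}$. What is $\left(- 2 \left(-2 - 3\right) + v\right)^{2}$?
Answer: $\frac{961}{9} \approx 106.78$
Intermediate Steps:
$v = \frac{1}{3}$ ($v = - \frac{-1}{3} = \left(-1\right) \left(- \frac{1}{3}\right) = \frac{1}{3} \approx 0.33333$)
$\left(- 2 \left(-2 - 3\right) + v\right)^{2} = \left(- 2 \left(-2 - 3\right) + \frac{1}{3}\right)^{2} = \left(\left(-2\right) \left(-5\right) + \frac{1}{3}\right)^{2} = \left(10 + \frac{1}{3}\right)^{2} = \left(\frac{31}{3}\right)^{2} = \frac{961}{9}$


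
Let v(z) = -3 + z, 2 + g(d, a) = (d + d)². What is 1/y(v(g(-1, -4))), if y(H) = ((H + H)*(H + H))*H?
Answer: -¼ ≈ -0.25000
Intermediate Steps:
g(d, a) = -2 + 4*d² (g(d, a) = -2 + (d + d)² = -2 + (2*d)² = -2 + 4*d²)
y(H) = 4*H³ (y(H) = ((2*H)*(2*H))*H = (4*H²)*H = 4*H³)
1/y(v(g(-1, -4))) = 1/(4*(-3 + (-2 + 4*(-1)²))³) = 1/(4*(-3 + (-2 + 4*1))³) = 1/(4*(-3 + (-2 + 4))³) = 1/(4*(-3 + 2)³) = 1/(4*(-1)³) = 1/(4*(-1)) = 1/(-4) = -¼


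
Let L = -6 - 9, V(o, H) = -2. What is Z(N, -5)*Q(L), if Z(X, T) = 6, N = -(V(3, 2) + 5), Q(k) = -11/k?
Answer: 22/5 ≈ 4.4000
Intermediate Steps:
L = -15
N = -3 (N = -(-2 + 5) = -1*3 = -3)
Z(N, -5)*Q(L) = 6*(-11/(-15)) = 6*(-11*(-1/15)) = 6*(11/15) = 22/5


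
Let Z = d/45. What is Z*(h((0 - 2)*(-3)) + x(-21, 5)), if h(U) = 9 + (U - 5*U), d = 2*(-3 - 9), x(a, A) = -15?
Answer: 16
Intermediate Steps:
d = -24 (d = 2*(-12) = -24)
h(U) = 9 - 4*U
Z = -8/15 (Z = -24/45 = -24*1/45 = -8/15 ≈ -0.53333)
Z*(h((0 - 2)*(-3)) + x(-21, 5)) = -8*((9 - 4*(0 - 2)*(-3)) - 15)/15 = -8*((9 - (-8)*(-3)) - 15)/15 = -8*((9 - 4*6) - 15)/15 = -8*((9 - 24) - 15)/15 = -8*(-15 - 15)/15 = -8/15*(-30) = 16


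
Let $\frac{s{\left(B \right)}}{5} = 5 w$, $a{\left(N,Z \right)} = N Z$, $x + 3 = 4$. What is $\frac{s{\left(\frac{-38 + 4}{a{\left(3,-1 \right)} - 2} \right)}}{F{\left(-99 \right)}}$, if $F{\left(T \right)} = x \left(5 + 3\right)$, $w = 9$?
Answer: $\frac{225}{8} \approx 28.125$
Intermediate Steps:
$x = 1$ ($x = -3 + 4 = 1$)
$F{\left(T \right)} = 8$ ($F{\left(T \right)} = 1 \left(5 + 3\right) = 1 \cdot 8 = 8$)
$s{\left(B \right)} = 225$ ($s{\left(B \right)} = 5 \cdot 5 \cdot 9 = 5 \cdot 45 = 225$)
$\frac{s{\left(\frac{-38 + 4}{a{\left(3,-1 \right)} - 2} \right)}}{F{\left(-99 \right)}} = \frac{225}{8}$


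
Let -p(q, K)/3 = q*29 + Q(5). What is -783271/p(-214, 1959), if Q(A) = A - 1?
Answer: -783271/18606 ≈ -42.098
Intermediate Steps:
Q(A) = -1 + A
p(q, K) = -12 - 87*q (p(q, K) = -3*(q*29 + (-1 + 5)) = -3*(29*q + 4) = -3*(4 + 29*q) = -12 - 87*q)
-783271/p(-214, 1959) = -783271/(-12 - 87*(-214)) = -783271/(-12 + 18618) = -783271/18606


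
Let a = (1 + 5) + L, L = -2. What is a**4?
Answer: 256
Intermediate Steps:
a = 4 (a = (1 + 5) - 2 = 6 - 2 = 4)
a**4 = 4**4 = 256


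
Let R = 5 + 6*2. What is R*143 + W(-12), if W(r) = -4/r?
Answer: 7294/3 ≈ 2431.3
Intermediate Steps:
R = 17 (R = 5 + 12 = 17)
R*143 + W(-12) = 17*143 - 4/(-12) = 2431 - 4*(-1/12) = 2431 + ⅓ = 7294/3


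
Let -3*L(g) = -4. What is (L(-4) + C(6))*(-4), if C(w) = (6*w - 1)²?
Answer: -14716/3 ≈ -4905.3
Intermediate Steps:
C(w) = (-1 + 6*w)²
L(g) = 4/3 (L(g) = -⅓*(-4) = 4/3)
(L(-4) + C(6))*(-4) = (4/3 + (-1 + 6*6)²)*(-4) = (4/3 + (-1 + 36)²)*(-4) = (4/3 + 35²)*(-4) = (4/3 + 1225)*(-4) = (3679/3)*(-4) = -14716/3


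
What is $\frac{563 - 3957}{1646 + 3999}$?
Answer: $- \frac{3394}{5645} \approx -0.60124$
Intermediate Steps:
$\frac{563 - 3957}{1646 + 3999} = - \frac{3394}{5645}$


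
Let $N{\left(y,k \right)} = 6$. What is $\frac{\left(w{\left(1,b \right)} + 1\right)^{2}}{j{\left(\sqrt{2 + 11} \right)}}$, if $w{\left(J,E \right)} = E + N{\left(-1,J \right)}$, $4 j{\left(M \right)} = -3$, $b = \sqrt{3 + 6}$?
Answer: $- \frac{400}{3} \approx -133.33$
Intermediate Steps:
$b = 3$ ($b = \sqrt{9} = 3$)
$j{\left(M \right)} = - \frac{3}{4}$ ($j{\left(M \right)} = \frac{1}{4} \left(-3\right) = - \frac{3}{4}$)
$w{\left(J,E \right)} = 6 + E$ ($w{\left(J,E \right)} = E + 6 = 6 + E$)
$\frac{\left(w{\left(1,b \right)} + 1\right)^{2}}{j{\left(\sqrt{2 + 11} \right)}} = \frac{\left(\left(6 + 3\right) + 1\right)^{2}}{- \frac{3}{4}} = \left(9 + 1\right)^{2} \left(- \frac{4}{3}\right) = 10^{2} \left(- \frac{4}{3}\right) = 100 \left(- \frac{4}{3}\right) = - \frac{400}{3}$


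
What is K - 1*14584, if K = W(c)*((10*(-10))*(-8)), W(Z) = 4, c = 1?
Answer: -11384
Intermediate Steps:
K = 3200 (K = 4*((10*(-10))*(-8)) = 4*(-100*(-8)) = 4*800 = 3200)
K - 1*14584 = 3200 - 1*14584 = 3200 - 14584 = -11384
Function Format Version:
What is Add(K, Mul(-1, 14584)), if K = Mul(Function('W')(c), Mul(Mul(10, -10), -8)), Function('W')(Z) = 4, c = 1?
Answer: -11384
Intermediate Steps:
K = 3200 (K = Mul(4, Mul(Mul(10, -10), -8)) = Mul(4, Mul(-100, -8)) = Mul(4, 800) = 3200)
Add(K, Mul(-1, 14584)) = Add(3200, Mul(-1, 14584)) = Add(3200, -14584) = -11384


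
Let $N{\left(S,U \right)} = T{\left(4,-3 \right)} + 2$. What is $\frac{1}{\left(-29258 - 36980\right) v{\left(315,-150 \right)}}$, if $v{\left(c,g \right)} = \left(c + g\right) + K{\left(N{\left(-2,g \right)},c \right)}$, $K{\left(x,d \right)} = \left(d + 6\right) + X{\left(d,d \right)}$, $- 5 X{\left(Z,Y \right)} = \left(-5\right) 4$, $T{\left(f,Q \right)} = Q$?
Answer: $- \frac{1}{32456620} \approx -3.081 \cdot 10^{-8}$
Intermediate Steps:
$X{\left(Z,Y \right)} = 4$ ($X{\left(Z,Y \right)} = - \frac{\left(-5\right) 4}{5} = \left(- \frac{1}{5}\right) \left(-20\right) = 4$)
$N{\left(S,U \right)} = -1$ ($N{\left(S,U \right)} = -3 + 2 = -1$)
$K{\left(x,d \right)} = 10 + d$ ($K{\left(x,d \right)} = \left(d + 6\right) + 4 = \left(6 + d\right) + 4 = 10 + d$)
$v{\left(c,g \right)} = 10 + g + 2 c$ ($v{\left(c,g \right)} = \left(c + g\right) + \left(10 + c\right) = 10 + g + 2 c$)
$\frac{1}{\left(-29258 - 36980\right) v{\left(315,-150 \right)}} = \frac{1}{\left(-29258 - 36980\right) \left(10 - 150 + 2 \cdot 315\right)} = \frac{1}{\left(-66238\right) \left(10 - 150 + 630\right)} = - \frac{1}{66238 \cdot 490} = \left(- \frac{1}{66238}\right) \frac{1}{490} = - \frac{1}{32456620}$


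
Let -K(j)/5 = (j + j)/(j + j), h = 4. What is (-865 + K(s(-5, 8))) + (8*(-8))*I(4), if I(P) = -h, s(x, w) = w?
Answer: -614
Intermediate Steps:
I(P) = -4 (I(P) = -1*4 = -4)
K(j) = -5 (K(j) = -5*(j + j)/(j + j) = -5*2*j/(2*j) = -5*2*j*1/(2*j) = -5*1 = -5)
(-865 + K(s(-5, 8))) + (8*(-8))*I(4) = (-865 - 5) + (8*(-8))*(-4) = -870 - 64*(-4) = -870 + 256 = -614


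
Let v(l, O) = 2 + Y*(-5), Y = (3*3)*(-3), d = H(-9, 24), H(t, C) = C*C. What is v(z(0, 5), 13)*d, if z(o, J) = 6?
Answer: 78912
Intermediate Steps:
H(t, C) = C**2
d = 576 (d = 24**2 = 576)
Y = -27 (Y = 9*(-3) = -27)
v(l, O) = 137 (v(l, O) = 2 - 27*(-5) = 2 + 135 = 137)
v(z(0, 5), 13)*d = 137*576 = 78912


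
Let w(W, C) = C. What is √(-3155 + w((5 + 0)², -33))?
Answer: 2*I*√797 ≈ 56.462*I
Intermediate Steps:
√(-3155 + w((5 + 0)², -33)) = √(-3155 - 33) = √(-3188) = 2*I*√797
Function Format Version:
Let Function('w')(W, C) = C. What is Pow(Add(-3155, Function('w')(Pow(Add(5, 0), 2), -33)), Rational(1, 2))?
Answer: Mul(2, I, Pow(797, Rational(1, 2))) ≈ Mul(56.462, I)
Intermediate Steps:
Pow(Add(-3155, Function('w')(Pow(Add(5, 0), 2), -33)), Rational(1, 2)) = Pow(Add(-3155, -33), Rational(1, 2)) = Pow(-3188, Rational(1, 2)) = Mul(2, I, Pow(797, Rational(1, 2)))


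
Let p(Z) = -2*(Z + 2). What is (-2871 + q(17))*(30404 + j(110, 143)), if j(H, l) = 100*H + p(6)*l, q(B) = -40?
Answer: -113866676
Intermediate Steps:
p(Z) = -4 - 2*Z (p(Z) = -2*(2 + Z) = -4 - 2*Z)
j(H, l) = -16*l + 100*H (j(H, l) = 100*H + (-4 - 2*6)*l = 100*H + (-4 - 12)*l = 100*H - 16*l = -16*l + 100*H)
(-2871 + q(17))*(30404 + j(110, 143)) = (-2871 - 40)*(30404 + (-16*143 + 100*110)) = -2911*(30404 + (-2288 + 11000)) = -2911*(30404 + 8712) = -2911*39116 = -113866676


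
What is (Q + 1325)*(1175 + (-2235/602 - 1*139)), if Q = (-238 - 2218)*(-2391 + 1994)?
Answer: 606744365009/602 ≈ 1.0079e+9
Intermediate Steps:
Q = 975032 (Q = -2456*(-397) = 975032)
(Q + 1325)*(1175 + (-2235/602 - 1*139)) = (975032 + 1325)*(1175 + (-2235/602 - 1*139)) = 976357*(1175 + (-2235*1/602 - 139)) = 976357*(1175 + (-2235/602 - 139)) = 976357*(1175 - 85913/602) = 976357*(621437/602) = 606744365009/602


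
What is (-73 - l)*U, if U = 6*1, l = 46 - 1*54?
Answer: -390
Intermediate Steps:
l = -8 (l = 46 - 54 = -8)
U = 6
(-73 - l)*U = (-73 - 1*(-8))*6 = (-73 + 8)*6 = -65*6 = -390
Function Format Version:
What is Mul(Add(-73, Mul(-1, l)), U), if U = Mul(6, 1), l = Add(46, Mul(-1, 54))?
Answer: -390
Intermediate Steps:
l = -8 (l = Add(46, -54) = -8)
U = 6
Mul(Add(-73, Mul(-1, l)), U) = Mul(Add(-73, Mul(-1, -8)), 6) = Mul(Add(-73, 8), 6) = Mul(-65, 6) = -390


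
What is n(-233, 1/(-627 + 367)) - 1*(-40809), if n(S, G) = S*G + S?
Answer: 10549993/260 ≈ 40577.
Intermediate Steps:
n(S, G) = S + G*S (n(S, G) = G*S + S = S + G*S)
n(-233, 1/(-627 + 367)) - 1*(-40809) = -233*(1 + 1/(-627 + 367)) - 1*(-40809) = -233*(1 + 1/(-260)) + 40809 = -233*(1 - 1/260) + 40809 = -233*259/260 + 40809 = -60347/260 + 40809 = 10549993/260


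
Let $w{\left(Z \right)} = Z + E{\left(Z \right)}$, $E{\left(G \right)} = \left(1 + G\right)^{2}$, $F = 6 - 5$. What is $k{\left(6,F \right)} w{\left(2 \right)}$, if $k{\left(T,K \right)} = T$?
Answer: $66$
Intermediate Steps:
$F = 1$ ($F = 6 - 5 = 1$)
$w{\left(Z \right)} = Z + \left(1 + Z\right)^{2}$
$k{\left(6,F \right)} w{\left(2 \right)} = 6 \left(2 + \left(1 + 2\right)^{2}\right) = 6 \left(2 + 3^{2}\right) = 6 \left(2 + 9\right) = 6 \cdot 11 = 66$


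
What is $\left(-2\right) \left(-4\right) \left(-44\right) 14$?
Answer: $-4928$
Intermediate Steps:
$\left(-2\right) \left(-4\right) \left(-44\right) 14 = 8 \left(-44\right) 14 = \left(-352\right) 14 = -4928$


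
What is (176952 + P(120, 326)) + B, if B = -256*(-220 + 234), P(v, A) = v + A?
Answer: 173814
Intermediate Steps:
P(v, A) = A + v
B = -3584 (B = -256*14 = -3584)
(176952 + P(120, 326)) + B = (176952 + (326 + 120)) - 3584 = (176952 + 446) - 3584 = 177398 - 3584 = 173814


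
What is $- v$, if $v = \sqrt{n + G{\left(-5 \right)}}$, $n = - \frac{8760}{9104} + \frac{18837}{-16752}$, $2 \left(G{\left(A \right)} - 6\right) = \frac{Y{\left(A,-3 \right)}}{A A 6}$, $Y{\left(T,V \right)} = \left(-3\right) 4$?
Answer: $- \frac{\sqrt{61096885860149}}{3971620} \approx -1.9681$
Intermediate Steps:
$Y{\left(T,V \right)} = -12$
$G{\left(A \right)} = 6 - \frac{1}{A^{2}}$ ($G{\left(A \right)} = 6 + \frac{\left(-12\right) \frac{1}{A A 6}}{2} = 6 + \frac{\left(-12\right) \frac{1}{A^{2} \cdot 6}}{2} = 6 + \frac{\left(-12\right) \frac{1}{6 A^{2}}}{2} = 6 + \frac{\left(-2\right) \frac{1}{A^{2}}}{2} = 6 - \frac{1}{A^{2}}$)
$n = - \frac{6629991}{3177296}$ ($n = \left(-8760\right) \frac{1}{9104} + 18837 \left(- \frac{1}{16752}\right) = - \frac{1095}{1138} - \frac{6279}{5584} = - \frac{6629991}{3177296} \approx -2.0867$)
$v = \frac{\sqrt{61096885860149}}{3971620}$ ($v = \sqrt{- \frac{6629991}{3177296} + \left(6 - \frac{1}{25}\right)} = \sqrt{- \frac{6629991}{3177296} + \frac{149}{25}} = \sqrt{\frac{307667329}{79432400}} = \frac{\sqrt{61096885860149}}{3971620} \approx 1.9681$)
$- v = - \frac{\sqrt{61096885860149}}{3971620}$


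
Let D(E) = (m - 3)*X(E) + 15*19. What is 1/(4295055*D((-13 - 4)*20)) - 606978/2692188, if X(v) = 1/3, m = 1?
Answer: -41181005802339/182654083099630 ≈ -0.22546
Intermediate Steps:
X(v) = 1/3
D(E) = 853/3 (D(E) = (1 - 3)*(1/3) + 15*19 = -2*1/3 + 285 = -2/3 + 285 = 853/3)
1/(4295055*D((-13 - 4)*20)) - 606978/2692188 = 1/(4295055*(853/3)) - 606978/2692188 = (1/4295055)*(3/853) - 606978*1/2692188 = 1/1221227305 - 33721/149566 = -41181005802339/182654083099630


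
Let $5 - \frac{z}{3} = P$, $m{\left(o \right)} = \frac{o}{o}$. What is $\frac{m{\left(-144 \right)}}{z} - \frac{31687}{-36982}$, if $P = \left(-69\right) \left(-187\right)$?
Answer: $\frac{306514949}{357745377} \approx 0.8568$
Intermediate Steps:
$m{\left(o \right)} = 1$
$P = 12903$
$z = -38694$ ($z = 15 - 38709 = -38694$)
$\frac{m{\left(-144 \right)}}{z} - \frac{31687}{-36982} = 1 \frac{1}{-38694} - \frac{31687}{-36982} = 1 \left(- \frac{1}{38694}\right) - - \frac{31687}{36982} = - \frac{1}{38694} + \frac{31687}{36982} = \frac{306514949}{357745377}$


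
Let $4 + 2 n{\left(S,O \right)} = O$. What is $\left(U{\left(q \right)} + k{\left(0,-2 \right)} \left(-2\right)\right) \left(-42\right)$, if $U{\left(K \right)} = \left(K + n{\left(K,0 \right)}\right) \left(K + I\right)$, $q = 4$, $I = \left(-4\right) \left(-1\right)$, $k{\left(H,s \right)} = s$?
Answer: $-840$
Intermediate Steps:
$n{\left(S,O \right)} = -2 + \frac{O}{2}$
$I = 4$
$U{\left(K \right)} = \left(-2 + K\right) \left(4 + K\right)$ ($U{\left(K \right)} = \left(K + \left(-2 + \frac{1}{2} \cdot 0\right)\right) \left(K + 4\right) = \left(K + \left(-2 + 0\right)\right) \left(4 + K\right) = \left(K - 2\right) \left(4 + K\right) = \left(-2 + K\right) \left(4 + K\right)$)
$\left(U{\left(q \right)} + k{\left(0,-2 \right)} \left(-2\right)\right) \left(-42\right) = \left(\left(-8 + 4^{2} + 2 \cdot 4\right) - -4\right) \left(-42\right) = \left(\left(-8 + 16 + 8\right) + 4\right) \left(-42\right) = \left(16 + 4\right) \left(-42\right) = 20 \left(-42\right) = -840$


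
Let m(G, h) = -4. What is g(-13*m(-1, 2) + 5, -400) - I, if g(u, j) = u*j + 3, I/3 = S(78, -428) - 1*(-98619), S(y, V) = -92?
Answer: -318378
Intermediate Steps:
I = 295581 (I = 3*(-92 - 1*(-98619)) = 3*(-92 + 98619) = 3*98527 = 295581)
g(u, j) = 3 + j*u (g(u, j) = j*u + 3 = 3 + j*u)
g(-13*m(-1, 2) + 5, -400) - I = (3 - 400*(-13*(-4) + 5)) - 1*295581 = (3 - 400*(52 + 5)) - 295581 = (3 - 400*57) - 295581 = (3 - 22800) - 295581 = -22797 - 295581 = -318378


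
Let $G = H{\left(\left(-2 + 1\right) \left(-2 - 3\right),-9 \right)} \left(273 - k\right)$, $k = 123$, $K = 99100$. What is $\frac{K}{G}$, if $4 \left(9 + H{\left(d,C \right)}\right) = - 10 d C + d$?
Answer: $\frac{7928}{1257} \approx 6.3071$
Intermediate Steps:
$H{\left(d,C \right)} = -9 + \frac{d}{4} - \frac{5 C d}{2}$ ($H{\left(d,C \right)} = -9 + \frac{- 10 d C + d}{4} = -9 + \frac{- 10 C d + d}{4} = -9 + \frac{d - 10 C d}{4} = -9 - \left(- \frac{d}{4} + \frac{5 C d}{2}\right) = -9 + \frac{d}{4} - \frac{5 C d}{2}$)
$G = \frac{31425}{2}$ ($G = \left(-9 + \frac{\left(-2 + 1\right) \left(-2 - 3\right)}{4} - - \frac{45 \left(-2 + 1\right) \left(-2 - 3\right)}{2}\right) \left(273 - 123\right) = \left(-9 + \frac{\left(-1\right) \left(-5\right)}{4} - - \frac{45 \left(\left(-1\right) \left(-5\right)\right)}{2}\right) \left(273 - 123\right) = \left(-9 + \frac{1}{4} \cdot 5 - \left(- \frac{45}{2}\right) 5\right) 150 = \left(-9 + \frac{5}{4} + \frac{225}{2}\right) 150 = \frac{419}{4} \cdot 150 = \frac{31425}{2} \approx 15713.0$)
$\frac{K}{G} = \frac{99100}{\frac{31425}{2}} = 99100 \cdot \frac{2}{31425} = \frac{7928}{1257}$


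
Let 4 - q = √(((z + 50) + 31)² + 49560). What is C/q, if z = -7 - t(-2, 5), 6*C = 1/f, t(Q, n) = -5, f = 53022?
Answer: -1/4436748405 - √55801/17746993620 ≈ -1.3536e-8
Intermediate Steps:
C = 1/318132 (C = (⅙)/53022 = (⅙)*(1/53022) = 1/318132 ≈ 3.1433e-6)
z = -2 (z = -7 - 1*(-5) = -7 + 5 = -2)
q = 4 - √55801 (q = 4 - √(((-2 + 50) + 31)² + 49560) = 4 - √((48 + 31)² + 49560) = 4 - √(79² + 49560) = 4 - √(6241 + 49560) = 4 - √55801 ≈ -232.22)
C/q = 1/(318132*(4 - √55801))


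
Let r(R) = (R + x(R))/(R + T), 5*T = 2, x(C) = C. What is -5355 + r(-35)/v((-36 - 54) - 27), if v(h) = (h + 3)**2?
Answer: -6019844495/1124154 ≈ -5355.0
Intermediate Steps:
T = 2/5 (T = (1/5)*2 = 2/5 ≈ 0.40000)
v(h) = (3 + h)**2
r(R) = 2*R/(2/5 + R) (r(R) = (R + R)/(R + 2/5) = (2*R)/(2/5 + R) = 2*R/(2/5 + R))
-5355 + r(-35)/v((-36 - 54) - 27) = -5355 + (10*(-35)/(2 + 5*(-35)))/((3 + ((-36 - 54) - 27))**2) = -5355 + (10*(-35)/(2 - 175))/((3 + (-90 - 27))**2) = -5355 + (10*(-35)/(-173))/((3 - 117)**2) = -5355 + (10*(-35)*(-1/173))/((-114)**2) = -5355 + (350/173)/12996 = -5355 + (350/173)*(1/12996) = -5355 + 175/1124154 = -6019844495/1124154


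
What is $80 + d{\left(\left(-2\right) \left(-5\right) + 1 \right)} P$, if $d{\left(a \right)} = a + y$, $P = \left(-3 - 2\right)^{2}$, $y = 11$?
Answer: $630$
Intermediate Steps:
$P = 25$ ($P = \left(-5\right)^{2} = 25$)
$d{\left(a \right)} = 11 + a$ ($d{\left(a \right)} = a + 11 = 11 + a$)
$80 + d{\left(\left(-2\right) \left(-5\right) + 1 \right)} P = 80 + \left(11 + \left(\left(-2\right) \left(-5\right) + 1\right)\right) 25 = 80 + \left(11 + \left(10 + 1\right)\right) 25 = 80 + \left(11 + 11\right) 25 = 80 + 22 \cdot 25 = 80 + 550 = 630$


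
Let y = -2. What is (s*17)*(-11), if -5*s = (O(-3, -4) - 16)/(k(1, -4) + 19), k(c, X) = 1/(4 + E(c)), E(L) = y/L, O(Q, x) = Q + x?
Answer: -8602/195 ≈ -44.113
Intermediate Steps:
E(L) = -2/L
k(c, X) = 1/(4 - 2/c)
s = 46/195 (s = -((-3 - 4) - 16)/(5*((½)*1/(-1 + 2*1) + 19)) = -(-7 - 16)/(5*((½)*1/(-1 + 2) + 19)) = -(-23)/(5*((½)*1/1 + 19)) = -(-23)/(5*((½)*1*1 + 19)) = -(-23)/(5*(½ + 19)) = -(-23)/(5*39/2) = -(-23)*2/(5*39) = -⅕*(-46/39) = 46/195 ≈ 0.23590)
(s*17)*(-11) = ((46/195)*17)*(-11) = (782/195)*(-11) = -8602/195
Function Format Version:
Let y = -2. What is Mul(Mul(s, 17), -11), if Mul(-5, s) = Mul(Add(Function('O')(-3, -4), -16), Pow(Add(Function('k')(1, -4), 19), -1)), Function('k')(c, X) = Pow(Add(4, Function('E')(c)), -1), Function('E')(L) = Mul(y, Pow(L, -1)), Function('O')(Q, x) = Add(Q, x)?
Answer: Rational(-8602, 195) ≈ -44.113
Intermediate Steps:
Function('E')(L) = Mul(-2, Pow(L, -1))
Function('k')(c, X) = Pow(Add(4, Mul(-2, Pow(c, -1))), -1)
s = Rational(46, 195) (s = Mul(Rational(-1, 5), Mul(Add(Add(-3, -4), -16), Pow(Add(Mul(Rational(1, 2), 1, Pow(Add(-1, Mul(2, 1)), -1)), 19), -1))) = Mul(Rational(-1, 5), Mul(Add(-7, -16), Pow(Add(Mul(Rational(1, 2), 1, Pow(Add(-1, 2), -1)), 19), -1))) = Mul(Rational(-1, 5), Mul(-23, Pow(Add(Mul(Rational(1, 2), 1, Pow(1, -1)), 19), -1))) = Mul(Rational(-1, 5), Mul(-23, Pow(Add(Mul(Rational(1, 2), 1, 1), 19), -1))) = Mul(Rational(-1, 5), Mul(-23, Pow(Add(Rational(1, 2), 19), -1))) = Mul(Rational(-1, 5), Mul(-23, Pow(Rational(39, 2), -1))) = Mul(Rational(-1, 5), Mul(-23, Rational(2, 39))) = Mul(Rational(-1, 5), Rational(-46, 39)) = Rational(46, 195) ≈ 0.23590)
Mul(Mul(s, 17), -11) = Mul(Mul(Rational(46, 195), 17), -11) = Mul(Rational(782, 195), -11) = Rational(-8602, 195)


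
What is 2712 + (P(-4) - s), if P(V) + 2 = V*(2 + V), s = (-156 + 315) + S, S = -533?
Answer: 3092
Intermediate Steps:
s = -374 (s = (-156 + 315) - 533 = 159 - 533 = -374)
P(V) = -2 + V*(2 + V)
2712 + (P(-4) - s) = 2712 + ((-2 + (-4)**2 + 2*(-4)) - 1*(-374)) = 2712 + ((-2 + 16 - 8) + 374) = 2712 + (6 + 374) = 2712 + 380 = 3092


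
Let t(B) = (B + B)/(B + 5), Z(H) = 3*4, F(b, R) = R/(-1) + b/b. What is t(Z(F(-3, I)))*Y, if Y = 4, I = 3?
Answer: 96/17 ≈ 5.6471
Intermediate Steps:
F(b, R) = 1 - R (F(b, R) = R*(-1) + 1 = -R + 1 = 1 - R)
Z(H) = 12
t(B) = 2*B/(5 + B) (t(B) = (2*B)/(5 + B) = 2*B/(5 + B))
t(Z(F(-3, I)))*Y = (2*12/(5 + 12))*4 = (2*12/17)*4 = (2*12*(1/17))*4 = (24/17)*4 = 96/17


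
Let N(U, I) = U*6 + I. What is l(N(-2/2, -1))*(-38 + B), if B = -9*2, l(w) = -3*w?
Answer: -1176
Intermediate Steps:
N(U, I) = I + 6*U (N(U, I) = 6*U + I = I + 6*U)
B = -18
l(N(-2/2, -1))*(-38 + B) = (-3*(-1 + 6*(-2/2)))*(-38 - 18) = -3*(-1 + 6*(-2*½))*(-56) = -3*(-1 + 6*(-1))*(-56) = -3*(-1 - 6)*(-56) = -3*(-7)*(-56) = 21*(-56) = -1176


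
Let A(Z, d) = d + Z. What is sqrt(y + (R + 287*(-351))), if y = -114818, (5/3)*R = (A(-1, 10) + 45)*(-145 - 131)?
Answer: I*sqrt(5612435)/5 ≈ 473.81*I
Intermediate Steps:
A(Z, d) = Z + d
R = -44712/5 (R = 3*(((-1 + 10) + 45)*(-145 - 131))/5 = 3*((9 + 45)*(-276))/5 = 3*(54*(-276))/5 = (3/5)*(-14904) = -44712/5 ≈ -8942.4)
sqrt(y + (R + 287*(-351))) = sqrt(-114818 + (-44712/5 + 287*(-351))) = sqrt(-114818 + (-44712/5 - 100737)) = sqrt(-114818 - 548397/5) = sqrt(-1122487/5) = I*sqrt(5612435)/5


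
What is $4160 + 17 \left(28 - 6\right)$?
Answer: $4534$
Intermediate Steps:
$4160 + 17 \left(28 - 6\right) = 4160 + 17 \cdot 22 = 4160 + 374 = 4534$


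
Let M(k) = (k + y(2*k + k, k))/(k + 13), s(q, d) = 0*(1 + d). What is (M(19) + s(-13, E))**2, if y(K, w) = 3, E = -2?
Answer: 121/256 ≈ 0.47266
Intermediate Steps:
s(q, d) = 0
M(k) = (3 + k)/(13 + k) (M(k) = (k + 3)/(k + 13) = (3 + k)/(13 + k))
(M(19) + s(-13, E))**2 = ((3 + 19)/(13 + 19) + 0)**2 = (22/32 + 0)**2 = ((1/32)*22 + 0)**2 = (11/16 + 0)**2 = (11/16)**2 = 121/256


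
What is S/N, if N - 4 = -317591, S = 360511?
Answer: -360511/317587 ≈ -1.1352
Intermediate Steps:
N = -317587 (N = 4 - 317591 = -317587)
S/N = 360511/(-317587) = 360511*(-1/317587) = -360511/317587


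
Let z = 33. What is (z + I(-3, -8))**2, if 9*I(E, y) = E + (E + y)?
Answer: 80089/81 ≈ 988.75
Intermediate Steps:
I(E, y) = y/9 + 2*E/9 (I(E, y) = (E + (E + y))/9 = (y + 2*E)/9 = y/9 + 2*E/9)
(z + I(-3, -8))**2 = (33 + ((1/9)*(-8) + (2/9)*(-3)))**2 = (33 + (-8/9 - 2/3))**2 = (33 - 14/9)**2 = (283/9)**2 = 80089/81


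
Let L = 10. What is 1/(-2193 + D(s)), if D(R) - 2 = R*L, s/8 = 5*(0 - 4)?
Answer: -1/3791 ≈ -0.00026378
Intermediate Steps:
s = -160 (s = 8*(5*(0 - 4)) = 8*(5*(-4)) = 8*(-20) = -160)
D(R) = 2 + 10*R (D(R) = 2 + R*10 = 2 + 10*R)
1/(-2193 + D(s)) = 1/(-2193 + (2 + 10*(-160))) = 1/(-2193 + (2 - 1600)) = 1/(-2193 - 1598) = 1/(-3791) = -1/3791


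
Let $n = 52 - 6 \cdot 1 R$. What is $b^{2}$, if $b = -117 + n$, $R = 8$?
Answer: $12769$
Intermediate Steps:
$n = 4$ ($n = 52 - 6 \cdot 1 \cdot 8 = 52 - 6 \cdot 8 = 52 - 48 = 4$)
$b = -113$ ($b = -117 + 4 = -113$)
$b^{2} = \left(-113\right)^{2} = 12769$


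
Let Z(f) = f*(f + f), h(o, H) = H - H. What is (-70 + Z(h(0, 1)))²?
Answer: 4900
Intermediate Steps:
h(o, H) = 0
Z(f) = 2*f² (Z(f) = f*(2*f) = 2*f²)
(-70 + Z(h(0, 1)))² = (-70 + 2*0²)² = (-70 + 2*0)² = (-70 + 0)² = (-70)² = 4900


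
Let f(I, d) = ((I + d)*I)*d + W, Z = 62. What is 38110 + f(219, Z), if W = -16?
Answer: 3853512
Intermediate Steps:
f(I, d) = -16 + I*d*(I + d) (f(I, d) = ((I + d)*I)*d - 16 = (I*(I + d))*d - 16 = I*d*(I + d) - 16 = -16 + I*d*(I + d))
38110 + f(219, Z) = 38110 + (-16 + 219*62² + 62*219²) = 38110 + (-16 + 219*3844 + 62*47961) = 38110 + (-16 + 841836 + 2973582) = 38110 + 3815402 = 3853512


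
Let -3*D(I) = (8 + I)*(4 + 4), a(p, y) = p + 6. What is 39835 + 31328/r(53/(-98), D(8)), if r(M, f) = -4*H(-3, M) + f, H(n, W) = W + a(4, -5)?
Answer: 233401087/5917 ≈ 39446.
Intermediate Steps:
a(p, y) = 6 + p
D(I) = -64/3 - 8*I/3 (D(I) = -(8 + I)*(4 + 4)/3 = -(8 + I)*8/3 = -(64 + 8*I)/3 = -64/3 - 8*I/3)
H(n, W) = 10 + W (H(n, W) = W + (6 + 4) = W + 10 = 10 + W)
r(M, f) = -40 + f - 4*M (r(M, f) = -4*(10 + M) + f = (-40 - 4*M) + f = -40 + f - 4*M)
39835 + 31328/r(53/(-98), D(8)) = 39835 + 31328/(-40 + (-64/3 - 8/3*8) - 212/(-98)) = 39835 + 31328/(-40 + (-64/3 - 64/3) - 212*(-1)/98) = 39835 + 31328/(-40 - 128/3 - 4*(-53/98)) = 39835 + 31328/(-40 - 128/3 + 106/49) = 39835 + 31328/(-11834/147) = 39835 + 31328*(-147/11834) = 39835 - 2302608/5917 = 233401087/5917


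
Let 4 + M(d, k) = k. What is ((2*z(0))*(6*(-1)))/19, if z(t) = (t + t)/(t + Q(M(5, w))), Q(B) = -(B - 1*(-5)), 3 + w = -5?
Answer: 0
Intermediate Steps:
w = -8 (w = -3 - 5 = -8)
M(d, k) = -4 + k
Q(B) = -5 - B (Q(B) = -(B + 5) = -(5 + B) = -5 - B)
z(t) = 2*t/(7 + t) (z(t) = (t + t)/(t + (-5 - (-4 - 8))) = (2*t)/(t + (-5 - 1*(-12))) = (2*t)/(t + (-5 + 12)) = (2*t)/(t + 7) = (2*t)/(7 + t) = 2*t/(7 + t))
((2*z(0))*(6*(-1)))/19 = ((2*(2*0/(7 + 0)))*(6*(-1)))/19 = ((2*(2*0/7))*(-6))*(1/19) = ((2*(2*0*(⅐)))*(-6))*(1/19) = ((2*0)*(-6))*(1/19) = (0*(-6))*(1/19) = 0*(1/19) = 0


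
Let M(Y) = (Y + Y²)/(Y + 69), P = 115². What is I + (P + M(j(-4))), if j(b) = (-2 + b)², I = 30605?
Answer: 1534494/35 ≈ 43843.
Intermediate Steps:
P = 13225
M(Y) = (Y + Y²)/(69 + Y)
I + (P + M(j(-4))) = 30605 + (13225 + (-2 - 4)²*(1 + (-2 - 4)²)/(69 + (-2 - 4)²)) = 30605 + (13225 + (-6)²*(1 + (-6)²)/(69 + (-6)²)) = 30605 + (13225 + 36*(1 + 36)/(69 + 36)) = 30605 + (13225 + 36*37/105) = 30605 + (13225 + 36*(1/105)*37) = 30605 + (13225 + 444/35) = 30605 + 463319/35 = 1534494/35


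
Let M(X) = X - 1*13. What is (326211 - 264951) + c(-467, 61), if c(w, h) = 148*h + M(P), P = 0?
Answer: 70275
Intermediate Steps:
M(X) = -13 + X (M(X) = X - 13 = -13 + X)
c(w, h) = -13 + 148*h (c(w, h) = 148*h + (-13 + 0) = 148*h - 13 = -13 + 148*h)
(326211 - 264951) + c(-467, 61) = (326211 - 264951) + (-13 + 148*61) = 61260 + (-13 + 9028) = 61260 + 9015 = 70275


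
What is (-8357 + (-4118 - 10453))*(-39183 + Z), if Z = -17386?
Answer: 1297014032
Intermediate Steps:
(-8357 + (-4118 - 10453))*(-39183 + Z) = (-8357 + (-4118 - 10453))*(-39183 - 17386) = (-8357 - 14571)*(-56569) = -22928*(-56569) = 1297014032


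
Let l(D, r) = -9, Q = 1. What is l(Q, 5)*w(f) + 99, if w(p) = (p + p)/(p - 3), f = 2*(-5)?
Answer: 1107/13 ≈ 85.154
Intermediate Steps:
f = -10
w(p) = 2*p/(-3 + p) (w(p) = (2*p)/(-3 + p) = 2*p/(-3 + p))
l(Q, 5)*w(f) + 99 = -18*(-10)/(-3 - 10) + 99 = -18*(-10)/(-13) + 99 = -18*(-10)*(-1)/13 + 99 = -9*20/13 + 99 = -180/13 + 99 = 1107/13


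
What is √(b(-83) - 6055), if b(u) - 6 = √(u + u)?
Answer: √(-6049 + I*√166) ≈ 0.0828 + 77.775*I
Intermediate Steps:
b(u) = 6 + √2*√u (b(u) = 6 + √(u + u) = 6 + √(2*u) = 6 + √2*√u)
√(b(-83) - 6055) = √((6 + √2*√(-83)) - 6055) = √((6 + √2*(I*√83)) - 6055) = √((6 + I*√166) - 6055) = √(-6049 + I*√166)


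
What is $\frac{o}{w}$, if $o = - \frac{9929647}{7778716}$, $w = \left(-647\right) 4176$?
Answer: $\frac{9929647}{21017094956352} \approx 4.7246 \cdot 10^{-7}$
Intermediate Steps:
$w = -2701872$
$o = - \frac{9929647}{7778716}$ ($o = \left(-9929647\right) \frac{1}{7778716} = - \frac{9929647}{7778716} \approx -1.2765$)
$\frac{o}{w} = - \frac{9929647}{7778716 \left(-2701872\right)} = \left(- \frac{9929647}{7778716}\right) \left(- \frac{1}{2701872}\right) = \frac{9929647}{21017094956352}$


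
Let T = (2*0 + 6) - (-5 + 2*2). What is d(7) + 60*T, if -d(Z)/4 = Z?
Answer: 392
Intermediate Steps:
d(Z) = -4*Z
T = 7 (T = (0 + 6) - (-5 + 4) = 6 - 1*(-1) = 6 + 1 = 7)
d(7) + 60*T = -4*7 + 60*7 = -28 + 420 = 392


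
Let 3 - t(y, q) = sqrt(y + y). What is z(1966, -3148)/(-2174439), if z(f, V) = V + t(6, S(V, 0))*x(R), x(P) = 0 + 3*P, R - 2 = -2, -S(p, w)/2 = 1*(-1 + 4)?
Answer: 3148/2174439 ≈ 0.0014477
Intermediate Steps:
S(p, w) = -6 (S(p, w) = -2*(-1 + 4) = -2*3 = -6)
R = 0 (R = 2 - 2 = 0)
t(y, q) = 3 - sqrt(2)*sqrt(y) (t(y, q) = 3 - sqrt(y + y) = 3 - sqrt(2*y) = 3 - sqrt(2)*sqrt(y))
x(P) = 3*P
z(f, V) = V (z(f, V) = V + (3 - sqrt(2)*sqrt(6))*(3*0) = V + (3 - 2*sqrt(3))*0 = V + 0 = V)
z(1966, -3148)/(-2174439) = -3148/(-2174439) = -3148*(-1/2174439) = 3148/2174439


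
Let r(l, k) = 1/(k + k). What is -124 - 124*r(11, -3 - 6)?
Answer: -1054/9 ≈ -117.11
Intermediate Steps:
r(l, k) = 1/(2*k)
-124 - 124*r(11, -3 - 6) = -124 - 62/(-3 - 6) = -124 - 62/(-9) = -124 - 62*(-1)/9 = -124 - 124*(-1/18) = -124 + 62/9 = -1054/9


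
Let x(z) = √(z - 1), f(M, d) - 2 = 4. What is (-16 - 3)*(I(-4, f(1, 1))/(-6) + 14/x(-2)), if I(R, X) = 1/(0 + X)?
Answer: 19/36 + 266*I*√3/3 ≈ 0.52778 + 153.58*I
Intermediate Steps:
f(M, d) = 6 (f(M, d) = 2 + 4 = 6)
x(z) = √(-1 + z)
I(R, X) = 1/X
(-16 - 3)*(I(-4, f(1, 1))/(-6) + 14/x(-2)) = (-16 - 3)*(1/(6*(-6)) + 14/(√(-1 - 2))) = -19*((⅙)*(-⅙) + 14/(√(-3))) = -19*(-1/36 + 14/((I*√3))) = -19*(-1/36 + 14*(-I*√3/3)) = -19*(-1/36 - 14*I*√3/3) = 19/36 + 266*I*√3/3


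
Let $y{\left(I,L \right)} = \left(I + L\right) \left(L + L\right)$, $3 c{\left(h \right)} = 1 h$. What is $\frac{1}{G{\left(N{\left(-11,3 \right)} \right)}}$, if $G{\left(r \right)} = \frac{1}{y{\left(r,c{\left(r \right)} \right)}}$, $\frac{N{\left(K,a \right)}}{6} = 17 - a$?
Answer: $6272$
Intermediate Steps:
$N{\left(K,a \right)} = 102 - 6 a$ ($N{\left(K,a \right)} = 6 \left(17 - a\right) = 102 - 6 a$)
$c{\left(h \right)} = \frac{h}{3}$ ($c{\left(h \right)} = \frac{1 h}{3} = \frac{h}{3}$)
$y{\left(I,L \right)} = 2 L \left(I + L\right)$ ($y{\left(I,L \right)} = \left(I + L\right) 2 L = 2 L \left(I + L\right)$)
$G{\left(r \right)} = \frac{9}{8 r^{2}}$ ($G{\left(r \right)} = \frac{1}{2 \frac{r}{3} \left(r + \frac{r}{3}\right)} = \frac{1}{2 \frac{r}{3} \frac{4 r}{3}} = \frac{1}{\frac{8}{9} r^{2}} = \frac{9}{8 r^{2}}$)
$\frac{1}{G{\left(N{\left(-11,3 \right)} \right)}} = \frac{1}{\frac{9}{8} \frac{1}{\left(102 - 18\right)^{2}}} = \frac{1}{\frac{9}{8} \cdot \frac{1}{7056}} = \frac{1}{\frac{1}{6272}} = 6272$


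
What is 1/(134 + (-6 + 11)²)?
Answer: 1/159 ≈ 0.0062893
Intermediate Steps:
1/(134 + (-6 + 11)²) = 1/(134 + 5²) = 1/(134 + 25) = 1/159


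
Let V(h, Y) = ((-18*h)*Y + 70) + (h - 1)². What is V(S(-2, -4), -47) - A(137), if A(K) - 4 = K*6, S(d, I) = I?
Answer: -4115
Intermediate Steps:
A(K) = 4 + 6*K (A(K) = 4 + K*6 = 4 + 6*K)
V(h, Y) = 70 + (-1 + h)² - 18*Y*h (V(h, Y) = (-18*Y*h + 70) + (-1 + h)² = (70 - 18*Y*h) + (-1 + h)² = 70 + (-1 + h)² - 18*Y*h)
V(S(-2, -4), -47) - A(137) = (70 + (-1 - 4)² - 18*(-47)*(-4)) - (4 + 6*137) = (70 + (-5)² - 3384) - (4 + 822) = (70 + 25 - 3384) - 1*826 = -3289 - 826 = -4115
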